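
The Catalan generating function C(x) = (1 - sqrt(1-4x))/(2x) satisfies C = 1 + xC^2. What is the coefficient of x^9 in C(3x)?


Substituting x -> 3x scales the n-th coefficient by 3^n, so [x^9] C(3x) = 3^9 * C_9.
C_9 = C(2*9, 9)/(10) = 48620/10 = 4862.
So 3^9 * 4862 = 19683 * 4862 = 95698746.

95698746


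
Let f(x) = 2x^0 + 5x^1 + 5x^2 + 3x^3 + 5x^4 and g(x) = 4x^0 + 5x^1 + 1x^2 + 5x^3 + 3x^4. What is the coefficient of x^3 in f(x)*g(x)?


Cauchy product at x^3:
2*5 + 5*1 + 5*5 + 3*4
= 52

52


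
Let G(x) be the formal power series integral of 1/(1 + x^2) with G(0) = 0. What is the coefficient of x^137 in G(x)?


1/(1 + x^2) = sum_{j>=0} (-1)^j x^(2j). Integrating termwise with G(0) = 0:
G(x) = sum_{j>=0} (-1)^j x^(2j+1) / (2j+1) = arctan(x).
Only odd powers are nonzero. For x^137 write 137 = 2*68 + 1, giving
(-1)^68 / 137 = 1/137 = 1/137.

1/137


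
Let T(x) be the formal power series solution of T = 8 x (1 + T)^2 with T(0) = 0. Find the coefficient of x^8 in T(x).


Apply the Lagrange inversion formula: if T = 8 x * phi(T) with phi(t) = (1 + t)^2, then [x^n] T = 8^n * (1/n) [t^(n-1)] phi(t)^n = 8^n * (1/n) [t^(n-1)] (1 + t)^(2n) = 8^n * (1/n) C(2n, n-1).
Using the identity C(2n, n-1) = C(2n, n) * n / (n+1), the unscaled factor equals C(2n, n) / (n+1) = C_n, the n-th Catalan number.
For n = 8: C_8 = C(16, 8) / 9 = 12870/9 = 1430.
With the 8^8 = 16777216 factor, the coefficient is 16777216 * 1430 = 23991418880.

23991418880


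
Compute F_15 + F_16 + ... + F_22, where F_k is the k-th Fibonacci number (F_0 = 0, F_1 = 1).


Use the identity sum_{k=0}^{N} F_k = F_{N+2} - 1 (which follows from F_{k+2} - F_{k+1} = F_k). Then
sum_{k=15}^{22} F_k = (F_{24} - 1) - (F_{16} - 1) = F_{24} - F_{16}.
Computing: F_{24} = 46368, F_{16} = 987, so
Sum = 46368 - 987 = 45381.

45381


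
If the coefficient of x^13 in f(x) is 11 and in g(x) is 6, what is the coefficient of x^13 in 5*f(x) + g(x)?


Scalar multiplication scales coefficients: 5 * 11 = 55.
Then add the g coefficient: 55 + 6
= 61

61


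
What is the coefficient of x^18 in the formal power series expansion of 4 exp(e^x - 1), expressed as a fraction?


exp(e^x - 1) is the exponential generating function for the Bell numbers Bell_k: exp(e^x - 1) = sum_{k>=0} Bell_k x^k / k!.
So the coefficient of x^18 in 4 exp(e^x - 1) is 4 Bell_18 / 18!.
Computing: Bell_18 = 682076806159 and 18! = 6402373705728000, giving
4 * 682076806159/6402373705728000 = 97439543737/228656203776000.

97439543737/228656203776000


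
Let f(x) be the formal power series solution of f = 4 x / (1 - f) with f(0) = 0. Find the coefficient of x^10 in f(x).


Apply Lagrange inversion: f = 4 x * phi(f) with phi(t) = 1/(1 - t), so
[x^n] f = 4^n * (1/n) [t^(n-1)] phi(t)^n = 4^n * (1/n) [t^(n-1)] (1 - t)^(-n) = 4^n * (1/n) C(2n - 2, n - 1) = 4^n * C_{n-1}.
For n = 10: C_9 = C(18, 9) / 10 = 48620/10 = 4862.
With the 4^10 = 1048576 factor, the coefficient is 1048576 * 4862 = 5098176512.

5098176512


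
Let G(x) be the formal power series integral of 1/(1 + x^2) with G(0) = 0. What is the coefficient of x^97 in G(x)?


1/(1 + x^2) = sum_{j>=0} (-1)^j x^(2j). Integrating termwise with G(0) = 0:
G(x) = sum_{j>=0} (-1)^j x^(2j+1) / (2j+1) = arctan(x).
Only odd powers are nonzero. For x^97 write 97 = 2*48 + 1, giving
(-1)^48 / 97 = 1/97 = 1/97.

1/97


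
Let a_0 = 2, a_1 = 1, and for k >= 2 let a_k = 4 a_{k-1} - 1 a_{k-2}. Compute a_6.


Iterating the recurrence forward:
a_0 = 2
a_1 = 1
a_2 = 4*1 - 1*2 = 2
a_3 = 4*2 - 1*1 = 7
a_4 = 4*7 - 1*2 = 26
a_5 = 4*26 - 1*7 = 97
a_6 = 4*97 - 1*26 = 362
So a_6 = 362.

362


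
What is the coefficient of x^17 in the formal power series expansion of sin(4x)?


The Maclaurin series is sin(t) = sum_{k>=0} (-1)^k t^(2k+1) / (2k+1)!, so substituting t = 4x, only odd powers of x are nonzero, with coefficient of x^(2k+1) equal to (-1)^k 4^(2k+1) / (2k+1)!.
Write 17 = 2*8 + 1, giving the coefficient (-1)^8 * 4^17 / 17! = 17179869184/355687428096000 = 524288/10854718875.

524288/10854718875


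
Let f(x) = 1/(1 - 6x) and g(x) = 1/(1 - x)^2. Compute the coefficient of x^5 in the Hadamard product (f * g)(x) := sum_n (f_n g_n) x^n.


f has coefficients f_k = 6^k. For g = 1/(1 - x)^2 the coefficient is g_k = C(k + 1, 1) = k + 1. The Hadamard coefficient is (f * g)_k = 6^k * (k + 1).
For k = 5: 6^5 * 6 = 7776 * 6 = 46656.

46656


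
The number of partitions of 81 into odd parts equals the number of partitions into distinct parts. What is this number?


Computing partitions of 81 into odd parts (1, 3, 5, ...):
Using the generating function prod_{k>=0} 1/(1-x^(2k+1)),
the count is 84756

84756


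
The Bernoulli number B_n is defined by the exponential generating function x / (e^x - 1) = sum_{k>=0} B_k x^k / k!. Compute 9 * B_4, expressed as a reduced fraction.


Bernoulli numbers can also be computed recursively via B_0 = 1 and sum_{j=0}^{m} C(m+1, j) B_j = 0 for m >= 1. Odd-index Bernoulli numbers vanish for k >= 3.
Computing B_4 = -1/30, so 9 * B_4 = 9 * -1/30 = -3/10.

-3/10


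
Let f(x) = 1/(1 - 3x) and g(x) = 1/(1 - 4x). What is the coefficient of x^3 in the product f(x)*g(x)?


The coefficient of x^n in f*g is the Cauchy product: sum_{k=0}^{n} a^k * b^(n-k).
With a=3, b=4, n=3:
sum_{k=0}^{3} 3^k * 4^(3-k)
= 175

175


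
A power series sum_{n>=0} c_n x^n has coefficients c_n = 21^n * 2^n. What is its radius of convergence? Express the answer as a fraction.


By the root test (Cauchy-Hadamard), the radius is R = 1 / limsup_n |c_n|^(1/n).
Here |c_n|^(1/n) = (21^n * 2^n)^(1/n) = 21 * 2 = 42 for all n.
So R = 1/42 = 1/42.

1/42


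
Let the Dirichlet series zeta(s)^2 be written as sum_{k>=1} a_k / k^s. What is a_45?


The Dirichlet convolution of the constant function 1 with itself gives (1 * 1)(k) = sum_{d | k} 1 = d(k), the number of positive divisors of k.
Since zeta(s) = sum_{k>=1} 1/k^s, we have zeta(s)^2 = sum_{k>=1} d(k)/k^s, so a_k = d(k).
For k = 45: the divisors are 1, 3, 5, 9, 15, 45.
Count = 6.

6


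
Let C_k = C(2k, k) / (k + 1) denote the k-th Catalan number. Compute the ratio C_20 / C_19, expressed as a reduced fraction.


Using C_k = (2k)! / (k! (k+1)!), the ratio C_{k+1}/C_k simplifies to
C_{k+1}/C_k = [(2k+2)! / ((k+1)! (k+2)!)] * [k! (k+1)! / (2k)!]
 = (2k+2)(2k+1) / ((k+1)(k+2)) = 2(2k+1) / (k+2).
For k = 19: 2(2*19 + 1) / (19 + 2) = 78/21 = 26/7.

26/7


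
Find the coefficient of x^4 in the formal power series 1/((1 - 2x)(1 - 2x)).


By partial fractions or Cauchy convolution:
The coefficient equals sum_{k=0}^{4} 2^k * 2^(4-k).
= 80

80


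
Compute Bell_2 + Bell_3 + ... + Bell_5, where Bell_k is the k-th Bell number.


Recall Bell_k counts set partitions of a k-set (with Bell_0 = 1 by convention).
Bell_2 through Bell_5: 2, 5, 15, 52
Sum = 2 + 5 + 15 + 52 = 74.

74


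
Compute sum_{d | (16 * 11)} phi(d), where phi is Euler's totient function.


First, 16 * 11 = 176. One classical identity is sum_{d | n} phi(d) = n (each k in [1, n] has a unique gcd with n, and among the k's with gcd(k, n) = n/d there are phi(d) of them). So the sum equals 176. We also verify directly:
Divisors of 176: 1, 2, 4, 8, 11, 16, 22, 44, 88, 176.
phi values: 1, 1, 2, 4, 10, 8, 10, 20, 40, 80.
Sum = 176.

176


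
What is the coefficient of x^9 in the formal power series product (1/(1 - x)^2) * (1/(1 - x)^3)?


Combine the factors: (1/(1 - x)^2) * (1/(1 - x)^3) = 1/(1 - x)^5.
Then use 1/(1 - x)^r = sum_{k>=0} C(k + r - 1, r - 1) x^k with r = 5 and k = 9:
C(13, 4) = 715.

715


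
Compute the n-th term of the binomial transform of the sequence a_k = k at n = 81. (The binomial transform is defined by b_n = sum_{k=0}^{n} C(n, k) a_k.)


With a_k = k, b_n = sum_{k=0}^{n} C(n, k) k. Using k * C(n, k) = n * C(n-1, k-1) gives b_n = n * sum_{k>=1} C(n-1, k-1) = n * 2^(n-1).
For n = 81: 81 * 2^80 = 81 * 1208925819614629174706176 = 97922991388784963151200256.

97922991388784963151200256


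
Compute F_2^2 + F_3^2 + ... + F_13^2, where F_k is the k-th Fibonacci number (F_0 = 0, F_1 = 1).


There is a standard identity sum_{k=0}^{N} F_k^2 = F_N * F_{N+1} (proved inductively from the telescoping relation F_k^2 = F_k F_{k+1} - F_{k-1} F_k). Then
sum_{k=2}^{13} F_k^2 = F_13 F_14 - F_1 F_2.
Computing: F_13 = 233, F_14 = 377, F_1 = 1, F_2 = 1.
Sum = 233 * 377 - 1 * 1 = 87840.

87840


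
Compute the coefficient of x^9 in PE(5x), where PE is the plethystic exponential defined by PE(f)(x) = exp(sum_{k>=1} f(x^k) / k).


With f(x) = 5x, the exponent is sum_{k>=1} 5 x^k / k = 5 * (-ln(1 - x)). Exponentiating:
PE(5x) = exp(-5 ln(1 - x)) = 1/(1 - x)^5.
By the negative binomial expansion, [x^n] 1/(1 - x)^5 = C(n + 4, 4).
For n = 9: C(13, 4) = 715.

715


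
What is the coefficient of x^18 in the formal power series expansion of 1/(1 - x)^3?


The negative binomial / multiset identity is
1/(1 - x)^r = sum_{k>=0} C(k + r - 1, r - 1) x^k.
Here r = 3 and k = 18, so the coefficient is
C(18 + 2, 2) = C(20, 2)
= 190

190


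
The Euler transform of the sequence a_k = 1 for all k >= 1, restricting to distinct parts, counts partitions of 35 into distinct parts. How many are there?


Partitions of 35 into distinct parts can be computed via generating function.
Product (1+x)(1+x^2)(1+x^3)...
The coefficient of x^35 = 585

585


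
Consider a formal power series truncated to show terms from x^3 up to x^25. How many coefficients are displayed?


From x^3 to x^25 inclusive, the count is 25 - 3 + 1 = 23.

23


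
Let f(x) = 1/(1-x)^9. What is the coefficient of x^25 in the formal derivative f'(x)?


Differentiate: d/dx [ 1/(1-x)^r ] = r / (1-x)^(r+1).
Here r = 9, so f'(x) = 9 / (1-x)^10.
The expansion of 1/(1-x)^(r+1) has coefficient of x^n equal to C(n+r, r).
So the coefficient of x^25 in f'(x) is
9 * C(34, 9) = 9 * 52451256 = 472061304

472061304


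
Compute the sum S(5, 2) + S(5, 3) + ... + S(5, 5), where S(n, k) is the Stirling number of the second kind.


By definition, S(n, k) counts partitions of an n-set into exactly k nonempty blocks.
Computing row n = 5 for k = 2..5:
S(5, k): 15, 25, 10, 1
Sum = 51.

51


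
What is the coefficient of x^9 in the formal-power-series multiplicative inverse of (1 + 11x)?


The inverse is 1/(1 + 11x). Apply the geometric identity 1/(1 - y) = sum_{k>=0} y^k with y = -11x:
1/(1 + 11x) = sum_{k>=0} (-11)^k x^k.
So the coefficient of x^9 is (-11)^9 = -2357947691.

-2357947691


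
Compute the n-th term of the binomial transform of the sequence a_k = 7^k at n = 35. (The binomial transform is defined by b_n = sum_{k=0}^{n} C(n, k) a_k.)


With a_k = 7^k, b_n = sum_{k=0}^{n} C(n, k) 7^k = (1 + 7)^n by the binomial theorem.
For n = 35: (1 + 7)^35 = 8^35 = 40564819207303340847894502572032.

40564819207303340847894502572032


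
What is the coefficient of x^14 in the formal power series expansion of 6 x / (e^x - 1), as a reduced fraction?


The exponential generating function for Bernoulli numbers is
x / (e^x - 1) = sum_{k>=0} B_k x^k / k!.
So the coefficient of x^14 in 6 x / (e^x - 1) is 6 B_14 / 14!.
Computing: B_14 = 7/6, 14! = 87178291200, giving
6 * 7/6 / 87178291200 = 1/12454041600.

1/12454041600


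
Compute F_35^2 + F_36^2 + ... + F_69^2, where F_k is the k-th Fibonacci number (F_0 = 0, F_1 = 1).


There is a standard identity sum_{k=0}^{N} F_k^2 = F_N * F_{N+1} (proved inductively from the telescoping relation F_k^2 = F_k F_{k+1} - F_{k-1} F_k). Then
sum_{k=35}^{69} F_k^2 = F_69 F_70 - F_34 F_35.
Computing: F_69 = 117669030460994, F_70 = 190392490709135, F_34 = 5702887, F_35 = 9227465.
Sum = 117669030460994 * 190392490709135 - 5702887 * 9227465 = 22403299788797670827826788735.

22403299788797670827826788735


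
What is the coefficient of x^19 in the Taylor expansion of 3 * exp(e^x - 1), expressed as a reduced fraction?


exp(e^x - 1) = sum_{k>=0} Bell_k x^k / k!, where Bell_k is the k-th Bell number.
So the coefficient of x^19 is 3 * Bell_19 / 19!.
Computing: Bell_19 = 5832742205057 and 19! = 121645100408832000, giving
3 * 5832742205057/121645100408832000 = 5832742205057/40548366802944000.

5832742205057/40548366802944000


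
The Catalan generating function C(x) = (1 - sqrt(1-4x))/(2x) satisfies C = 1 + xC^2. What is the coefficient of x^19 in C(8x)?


Substituting x -> 8x scales the n-th coefficient by 8^n, so [x^19] C(8x) = 8^19 * C_19.
C_19 = C(2*19, 19)/(20) = 35345263800/20 = 1767263190.
So 8^19 * 1767263190 = 144115188075855872 * 1767263190 = 254689467006387010330951680.

254689467006387010330951680


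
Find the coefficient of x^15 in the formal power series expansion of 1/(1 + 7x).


Write 1/(1 + c x) = 1/(1 - (-c) x) and apply the geometric-series identity
1/(1 - y) = sum_{k>=0} y^k to get 1/(1 + c x) = sum_{k>=0} (-c)^k x^k.
So the coefficient of x^k is (-c)^k = (-1)^k * c^k.
Here c = 7 and k = 15:
(-7)^15 = -1 * 4747561509943 = -4747561509943

-4747561509943


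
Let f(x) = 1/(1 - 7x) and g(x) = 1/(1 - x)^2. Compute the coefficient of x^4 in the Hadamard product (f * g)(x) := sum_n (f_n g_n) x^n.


f has coefficients f_k = 7^k. For g = 1/(1 - x)^2 the coefficient is g_k = C(k + 1, 1) = k + 1. The Hadamard coefficient is (f * g)_k = 7^k * (k + 1).
For k = 4: 7^4 * 5 = 2401 * 5 = 12005.

12005


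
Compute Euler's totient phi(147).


phi(n) counts integers in [1, n] coprime to n. Using the multiplicative formula phi(n) = n * prod_{p | n} (1 - 1/p):
147 = 3 * 7^2, so
phi(147) = 147 * (1 - 1/3) * (1 - 1/7) = 84.

84


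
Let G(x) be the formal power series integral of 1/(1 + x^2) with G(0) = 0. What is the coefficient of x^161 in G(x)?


1/(1 + x^2) = sum_{j>=0} (-1)^j x^(2j). Integrating termwise with G(0) = 0:
G(x) = sum_{j>=0} (-1)^j x^(2j+1) / (2j+1) = arctan(x).
Only odd powers are nonzero. For x^161 write 161 = 2*80 + 1, giving
(-1)^80 / 161 = 1/161 = 1/161.

1/161


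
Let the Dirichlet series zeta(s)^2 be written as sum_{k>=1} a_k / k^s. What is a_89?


The Dirichlet convolution of the constant function 1 with itself gives (1 * 1)(k) = sum_{d | k} 1 = d(k), the number of positive divisors of k.
Since zeta(s) = sum_{k>=1} 1/k^s, we have zeta(s)^2 = sum_{k>=1} d(k)/k^s, so a_k = d(k).
For k = 89: the divisors are 1, 89.
Count = 2.

2


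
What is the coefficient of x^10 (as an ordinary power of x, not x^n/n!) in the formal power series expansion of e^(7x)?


The exponential series is e^y = sum_{k>=0} y^k / k!. Substituting y = 7x gives
e^(7x) = sum_{k>=0} 7^k x^k / k!.
So the coefficient of x^n is a^n/n! with a = 7, n = 10:
7^10 / 10! = 282475249/3628800 = 40353607/518400

40353607/518400


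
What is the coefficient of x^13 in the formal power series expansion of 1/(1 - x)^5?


The expansion 1/(1 - x)^r = sum_{k>=0} C(k + r - 1, r - 1) x^k follows from the multiset / negative-binomial theorem (or from repeated differentiation of the geometric series).
For r = 5 and k = 13:
C(17, 4) = 355687428096000 / (24 * 6227020800) = 2380.

2380


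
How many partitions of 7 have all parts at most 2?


Using the generating function (1-x)^(-1)(1-x^2)^(-1),
the coefficient of x^7 counts these restricted partitions.
Result = 4

4


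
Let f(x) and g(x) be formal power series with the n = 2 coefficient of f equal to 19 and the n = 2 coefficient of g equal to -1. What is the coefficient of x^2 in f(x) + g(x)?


Addition of formal power series is termwise.
The coefficient of x^2 in f + g = 19 + -1
= 18

18


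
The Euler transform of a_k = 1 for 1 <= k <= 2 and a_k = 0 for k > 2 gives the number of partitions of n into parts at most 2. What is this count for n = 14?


Partitions of 14 into parts at most 2:
Using generating function (1-x)^(-1)(1-x^2)^(-1),
the coefficient of x^14 = 8

8


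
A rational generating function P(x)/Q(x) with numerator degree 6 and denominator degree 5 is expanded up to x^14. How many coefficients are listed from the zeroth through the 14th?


Expanding up to x^14 gives the coefficients for x^0, x^1, ..., x^14.
That is 14 + 1 = 15 coefficients in total.

15


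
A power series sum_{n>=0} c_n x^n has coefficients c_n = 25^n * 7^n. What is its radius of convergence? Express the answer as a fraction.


By the root test (Cauchy-Hadamard), the radius is R = 1 / limsup_n |c_n|^(1/n).
Here |c_n|^(1/n) = (25^n * 7^n)^(1/n) = 25 * 7 = 175 for all n.
So R = 1/175 = 1/175.

1/175


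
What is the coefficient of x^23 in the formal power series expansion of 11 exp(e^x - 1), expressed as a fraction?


exp(e^x - 1) is the exponential generating function for the Bell numbers Bell_k: exp(e^x - 1) = sum_{k>=0} Bell_k x^k / k!.
So the coefficient of x^23 in 11 exp(e^x - 1) is 11 Bell_23 / 23!.
Computing: Bell_23 = 44152005855084346 and 23! = 25852016738884976640000, giving
11 * 44152005855084346/25852016738884976640000 = 22076002927542173/1175091669949317120000.

22076002927542173/1175091669949317120000


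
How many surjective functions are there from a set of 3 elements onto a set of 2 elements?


By inclusion-exclusion on which target elements are missed, the number of surjections from an n-set onto a k-set is
surj(n, k) = sum_{j=0}^{k} (-1)^j C(k, j) (k - j)^n.
Equivalently surj(n, k) = k! * S(n, k), where S(n, k) is the Stirling number of the second kind.
For n = 3, k = 2:
S(3, 2) = 3, so
surj = 2! * 3 = 2 * 3 = 6.

6


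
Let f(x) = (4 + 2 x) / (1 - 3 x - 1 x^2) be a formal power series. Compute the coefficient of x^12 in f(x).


Write f(x) = sum_{k>=0} a_k x^k. Multiplying both sides by 1 - 3 x - 1 x^2 gives
(1 - 3 x - 1 x^2) sum_{k>=0} a_k x^k = 4 + 2 x.
Matching coefficients:
 x^0: a_0 = 4
 x^1: a_1 - 3 a_0 = 2  =>  a_1 = 3*4 + 2 = 14
 x^k (k >= 2): a_k = 3 a_{k-1} + 1 a_{k-2}.
Iterating: a_2 = 46, a_3 = 152, a_4 = 502, a_5 = 1658, a_6 = 5476, a_7 = 18086, a_8 = 59734, a_9 = 197288, a_10 = 651598, a_11 = 2152082, a_12 = 7107844.
So the coefficient of x^12 is 7107844.

7107844


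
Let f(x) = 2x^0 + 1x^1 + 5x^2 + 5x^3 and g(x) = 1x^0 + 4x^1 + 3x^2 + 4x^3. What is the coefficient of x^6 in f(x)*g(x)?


Cauchy product at x^6:
5*4
= 20

20


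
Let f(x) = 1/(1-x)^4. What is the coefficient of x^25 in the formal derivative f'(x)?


Differentiate: d/dx [ 1/(1-x)^r ] = r / (1-x)^(r+1).
Here r = 4, so f'(x) = 4 / (1-x)^5.
The expansion of 1/(1-x)^(r+1) has coefficient of x^n equal to C(n+r, r).
So the coefficient of x^25 in f'(x) is
4 * C(29, 4) = 4 * 23751 = 95004

95004


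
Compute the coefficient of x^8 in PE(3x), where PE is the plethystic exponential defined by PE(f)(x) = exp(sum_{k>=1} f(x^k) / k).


With f(x) = 3x, the exponent is sum_{k>=1} 3 x^k / k = 3 * (-ln(1 - x)). Exponentiating:
PE(3x) = exp(-3 ln(1 - x)) = 1/(1 - x)^3.
By the negative binomial expansion, [x^n] 1/(1 - x)^3 = C(n + 2, 2).
For n = 8: C(10, 2) = 45.

45


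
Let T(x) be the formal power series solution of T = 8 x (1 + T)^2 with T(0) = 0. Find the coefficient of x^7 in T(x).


Apply the Lagrange inversion formula: if T = 8 x * phi(T) with phi(t) = (1 + t)^2, then [x^n] T = 8^n * (1/n) [t^(n-1)] phi(t)^n = 8^n * (1/n) [t^(n-1)] (1 + t)^(2n) = 8^n * (1/n) C(2n, n-1).
Using the identity C(2n, n-1) = C(2n, n) * n / (n+1), the unscaled factor equals C(2n, n) / (n+1) = C_n, the n-th Catalan number.
For n = 7: C_7 = C(14, 7) / 8 = 3432/8 = 429.
With the 8^7 = 2097152 factor, the coefficient is 2097152 * 429 = 899678208.

899678208


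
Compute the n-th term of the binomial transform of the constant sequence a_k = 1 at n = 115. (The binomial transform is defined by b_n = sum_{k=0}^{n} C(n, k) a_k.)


With a_k = 1 for all k, b_n = sum_{k=0}^{n} C(n, k) = 2^n by the binomial theorem.
For n = 115: 2^115 = 41538374868278621028243970633760768.

41538374868278621028243970633760768


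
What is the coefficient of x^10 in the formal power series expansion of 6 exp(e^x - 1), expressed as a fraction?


exp(e^x - 1) is the exponential generating function for the Bell numbers Bell_k: exp(e^x - 1) = sum_{k>=0} Bell_k x^k / k!.
So the coefficient of x^10 in 6 exp(e^x - 1) is 6 Bell_10 / 10!.
Computing: Bell_10 = 115975 and 10! = 3628800, giving
6 * 115975/3628800 = 4639/24192.

4639/24192


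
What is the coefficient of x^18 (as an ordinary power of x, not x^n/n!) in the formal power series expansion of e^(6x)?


The exponential series is e^y = sum_{k>=0} y^k / k!. Substituting y = 6x gives
e^(6x) = sum_{k>=0} 6^k x^k / k!.
So the coefficient of x^n is a^n/n! with a = 6, n = 18:
6^18 / 18! = 101559956668416/6402373705728000 = 236196/14889875

236196/14889875


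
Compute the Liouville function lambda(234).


The Liouville function is lambda(k) = (-1)^Omega(k), where Omega(k) counts the prime factors of k with multiplicity.
Factoring: 234 = 2 * 3 * 3 * 13, so Omega(234) = 4.
lambda(234) = (-1)^4 = 1.

1


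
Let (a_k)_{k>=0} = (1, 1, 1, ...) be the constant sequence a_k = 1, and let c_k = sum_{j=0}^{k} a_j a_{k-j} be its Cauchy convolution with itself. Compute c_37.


Since a_j = 1 for all j >= 0, the convolution sum becomes
c_k = sum_{j=0}^{k} 1 * 1 = 1 * (k + 1).
Equivalently, the generating function of (a_k) is 1/(1 - x) and its square is 1/(1 - x)^2 = sum_{k>=0} 1(k + 1) x^k.
For k = 37: 1 * 38 = 38.

38


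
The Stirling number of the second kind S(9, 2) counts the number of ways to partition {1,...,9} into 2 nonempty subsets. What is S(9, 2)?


Using the explicit formula S(n,k) = (1/k!) sum_{j=0}^{k} (-1)^(k-j) C(k,j) j^n:
S(9, 2) = 255
Equivalently, S(n,k) is n! times the coefficient of x^n in the EGF (e^x - 1)^k / k!.

255


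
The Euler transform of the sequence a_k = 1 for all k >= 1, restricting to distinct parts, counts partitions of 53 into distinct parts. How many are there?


Partitions of 53 into distinct parts can be computed via generating function.
Product (1+x)(1+x^2)(1+x^3)...
The coefficient of x^53 = 5120

5120


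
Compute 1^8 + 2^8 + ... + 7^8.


This power sum has a closed form given by Faulhaber's formula
sum_{k=1}^{m} k^p = (1 / (p + 1)) * sum_{j=0}^{p} C(p + 1, j) B_j m^(p + 1 - j),
but for small m direct computation is fastest:
1 + 256 + 6561 + 65536 + 390625 + 1679616 + 5764801 = 7907396.

7907396


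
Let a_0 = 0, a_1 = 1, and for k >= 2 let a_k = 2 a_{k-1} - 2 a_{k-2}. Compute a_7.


Iterating the recurrence forward:
a_0 = 0
a_1 = 1
a_2 = 2*1 - 2*0 = 2
a_3 = 2*2 - 2*1 = 2
a_4 = 2*2 - 2*2 = 0
a_5 = 2*0 - 2*2 = -4
a_6 = 2*-4 - 2*0 = -8
a_7 = 2*-8 - 2*-4 = -8
So a_7 = -8.

-8


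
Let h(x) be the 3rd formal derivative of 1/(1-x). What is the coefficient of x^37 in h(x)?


Differentiating 3 times: d^3/dx^3 [1/(1-x)] = 3!/(1-x)^4.
The expansion 1/(1-x)^4 = sum_{k>=0} C(k+3, 3) x^k, so the coefficient of x^n in 3!/(1-x)^4 is 3! * C(n+3, 3).
For n = 37: 6 * C(40, 3) = 6 * 9880 = 59280

59280


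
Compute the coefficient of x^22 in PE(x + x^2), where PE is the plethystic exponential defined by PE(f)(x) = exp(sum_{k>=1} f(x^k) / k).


With f(x) = x + x^2, the exponent is sum_{k>=1} (x^k + x^(2k)) / k = -ln(1 - x) - ln(1 - x^2). Exponentiating:
PE(x + x^2) = 1 / ((1 - x)(1 - x^2)).
This is the generating function for partitions of n into parts of size 1 or 2. The number of 2's can be any j in 0..11, and the rest are 1's, so
[x^22] = floor(22/2) + 1 = 12.

12


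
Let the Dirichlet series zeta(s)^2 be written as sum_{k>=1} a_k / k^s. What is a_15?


The Dirichlet convolution of the constant function 1 with itself gives (1 * 1)(k) = sum_{d | k} 1 = d(k), the number of positive divisors of k.
Since zeta(s) = sum_{k>=1} 1/k^s, we have zeta(s)^2 = sum_{k>=1} d(k)/k^s, so a_k = d(k).
For k = 15: the divisors are 1, 3, 5, 15.
Count = 4.

4


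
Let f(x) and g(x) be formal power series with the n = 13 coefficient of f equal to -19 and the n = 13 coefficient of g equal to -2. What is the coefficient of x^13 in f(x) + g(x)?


Addition of formal power series is termwise.
The coefficient of x^13 in f + g = -19 + -2
= -21

-21


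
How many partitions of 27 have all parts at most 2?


Using the generating function (1-x)^(-1)(1-x^2)^(-1),
the coefficient of x^27 counts these restricted partitions.
Result = 14

14


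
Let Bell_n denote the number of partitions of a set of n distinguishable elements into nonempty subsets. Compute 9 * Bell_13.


Bell_13 can be computed from the Bell triangle or from Dobinski's identity Bell_n = (1/e) * sum_{k>=0} k^n / k!.
Computing Bell_13 = 27644437.
Then 9 * 27644437 = 248799933.

248799933


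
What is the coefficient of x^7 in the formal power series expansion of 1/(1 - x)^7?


The expansion 1/(1 - x)^r = sum_{k>=0} C(k + r - 1, r - 1) x^k follows from the multiset / negative-binomial theorem (or from repeated differentiation of the geometric series).
For r = 7 and k = 7:
C(13, 6) = 6227020800 / (720 * 5040) = 1716.

1716


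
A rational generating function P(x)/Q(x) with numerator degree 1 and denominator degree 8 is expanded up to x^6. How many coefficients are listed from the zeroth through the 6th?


Expanding up to x^6 gives the coefficients for x^0, x^1, ..., x^6.
That is 6 + 1 = 7 coefficients in total.

7


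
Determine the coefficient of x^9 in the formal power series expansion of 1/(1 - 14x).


The geometric series identity gives 1/(1 - c x) = sum_{k>=0} c^k x^k, so the coefficient of x^k is c^k.
Here c = 14 and k = 9.
Computing: 14^9 = 20661046784

20661046784


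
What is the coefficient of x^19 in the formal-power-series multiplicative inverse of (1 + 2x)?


The inverse is 1/(1 + 2x). Apply the geometric identity 1/(1 - y) = sum_{k>=0} y^k with y = -2x:
1/(1 + 2x) = sum_{k>=0} (-2)^k x^k.
So the coefficient of x^19 is (-2)^19 = -524288.

-524288


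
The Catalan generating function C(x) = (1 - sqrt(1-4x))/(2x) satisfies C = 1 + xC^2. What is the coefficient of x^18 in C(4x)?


Substituting x -> 4x scales the n-th coefficient by 4^n, so [x^18] C(4x) = 4^18 * C_18.
C_18 = C(2*18, 18)/(19) = 9075135300/19 = 477638700.
So 4^18 * 477638700 = 68719476736 * 477638700 = 32823081532863283200.

32823081532863283200


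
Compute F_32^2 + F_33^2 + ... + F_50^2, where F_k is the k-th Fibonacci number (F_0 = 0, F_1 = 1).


There is a standard identity sum_{k=0}^{N} F_k^2 = F_N * F_{N+1} (proved inductively from the telescoping relation F_k^2 = F_k F_{k+1} - F_{k-1} F_k). Then
sum_{k=32}^{50} F_k^2 = F_50 F_51 - F_31 F_32.
Computing: F_50 = 12586269025, F_51 = 20365011074, F_31 = 1346269, F_32 = 2178309.
Sum = 12586269025 * 20365011074 - 1346269 * 2178309 = 256319505141878303729.

256319505141878303729


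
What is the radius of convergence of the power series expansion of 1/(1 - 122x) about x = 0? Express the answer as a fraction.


Expanding 1/(1 - 122x) = sum_{k>=0} 122^k x^k, the series converges when |122x| < 1, i.e., |x| < 1/122.
So the radius of convergence is 1/122 = 1/122.

1/122


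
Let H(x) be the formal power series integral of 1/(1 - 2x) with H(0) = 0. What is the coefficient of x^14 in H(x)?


1/(1 - 2x) = sum_{k>=0} 2^k x^k. Integrating termwise with H(0) = 0:
H(x) = sum_{k>=0} 2^k x^(k+1) / (k+1) = sum_{m>=1} 2^(m-1) x^m / m.
For m = 14: 2^13/14 = 8192/14 = 4096/7.

4096/7


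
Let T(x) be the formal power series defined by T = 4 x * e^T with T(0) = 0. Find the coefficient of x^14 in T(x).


Apply the Lagrange inversion formula: if T = 4 x * phi(T) with phi(t) = e^t, then
[x^n] T = 4^n * (1/n) [t^(n-1)] phi(t)^n = 4^n * (1/n) [t^(n-1)] e^(n t) = 4^n * (1/n) * n^(n-1) / (n-1)! = 4^n * n^(n-1) / n!.
When c = 1 this is the Cayley count of rooted labeled trees on n vertices, divided by n!.
For n = 14: 4^14 * 14^13 / 14! = 268435456 * 793714773254144/87178291200 = 2123138423672799232/868725.

2123138423672799232/868725


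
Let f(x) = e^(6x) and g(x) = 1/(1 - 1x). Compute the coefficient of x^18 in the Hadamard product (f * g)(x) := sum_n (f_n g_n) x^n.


Expanding: f_k = 6^k/k! (from e^(6x)) and g_k = 1^k (from 1/(1 - 1x)). So the Hadamard coefficient (f * g)_k = 6^k 1^k / k! = (6)^k / k!.
For k = 18: 6^18/18! = 101559956668416/6402373705728000 = 236196/14889875.

236196/14889875


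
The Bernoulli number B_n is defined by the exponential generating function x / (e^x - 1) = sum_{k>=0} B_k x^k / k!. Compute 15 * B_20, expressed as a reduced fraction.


Bernoulli numbers can also be computed recursively via B_0 = 1 and sum_{j=0}^{m} C(m+1, j) B_j = 0 for m >= 1. Odd-index Bernoulli numbers vanish for k >= 3.
Computing B_20 = -174611/330, so 15 * B_20 = 15 * -174611/330 = -174611/22.

-174611/22


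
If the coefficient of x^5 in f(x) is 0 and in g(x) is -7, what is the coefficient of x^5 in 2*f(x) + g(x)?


Scalar multiplication scales coefficients: 2 * 0 = 0.
Then add the g coefficient: 0 + -7
= -7

-7


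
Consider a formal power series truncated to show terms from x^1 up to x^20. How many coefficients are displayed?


From x^1 to x^20 inclusive, the count is 20 - 1 + 1 = 20.

20


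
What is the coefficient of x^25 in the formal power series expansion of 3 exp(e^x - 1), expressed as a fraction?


exp(e^x - 1) is the exponential generating function for the Bell numbers Bell_k: exp(e^x - 1) = sum_{k>=0} Bell_k x^k / k!.
So the coefficient of x^25 in 3 exp(e^x - 1) is 3 Bell_25 / 25!.
Computing: Bell_25 = 4638590332229999353 and 25! = 15511210043330985984000000, giving
3 * 4638590332229999353/15511210043330985984000000 = 356814640940769181/397723334444384256000000.

356814640940769181/397723334444384256000000


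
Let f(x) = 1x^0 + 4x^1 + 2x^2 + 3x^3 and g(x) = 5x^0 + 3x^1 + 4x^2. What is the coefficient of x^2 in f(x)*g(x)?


Cauchy product at x^2:
1*4 + 4*3 + 2*5
= 26

26


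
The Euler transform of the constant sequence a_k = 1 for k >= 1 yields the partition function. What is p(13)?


The Euler transform converts the sequence a_k = 1 into the number of integer partitions.
Using the recurrence or dynamic programming:
p(13) = 101

101


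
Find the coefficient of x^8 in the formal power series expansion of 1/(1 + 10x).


Write 1/(1 + c x) = 1/(1 - (-c) x) and apply the geometric-series identity
1/(1 - y) = sum_{k>=0} y^k to get 1/(1 + c x) = sum_{k>=0} (-c)^k x^k.
So the coefficient of x^k is (-c)^k = (-1)^k * c^k.
Here c = 10 and k = 8:
(-10)^8 = 1 * 100000000 = 100000000

100000000


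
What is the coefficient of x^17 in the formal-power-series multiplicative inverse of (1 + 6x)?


The inverse is 1/(1 + 6x). Apply the geometric identity 1/(1 - y) = sum_{k>=0} y^k with y = -6x:
1/(1 + 6x) = sum_{k>=0} (-6)^k x^k.
So the coefficient of x^17 is (-6)^17 = -16926659444736.

-16926659444736


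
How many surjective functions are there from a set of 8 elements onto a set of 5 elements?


By inclusion-exclusion on which target elements are missed, the number of surjections from an n-set onto a k-set is
surj(n, k) = sum_{j=0}^{k} (-1)^j C(k, j) (k - j)^n.
Equivalently surj(n, k) = k! * S(n, k), where S(n, k) is the Stirling number of the second kind.
For n = 8, k = 5:
S(8, 5) = 1050, so
surj = 5! * 1050 = 120 * 1050 = 126000.

126000


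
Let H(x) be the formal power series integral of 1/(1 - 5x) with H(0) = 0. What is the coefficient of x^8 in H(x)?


1/(1 - 5x) = sum_{k>=0} 5^k x^k. Integrating termwise with H(0) = 0:
H(x) = sum_{k>=0} 5^k x^(k+1) / (k+1) = sum_{m>=1} 5^(m-1) x^m / m.
For m = 8: 5^7/8 = 78125/8 = 78125/8.

78125/8


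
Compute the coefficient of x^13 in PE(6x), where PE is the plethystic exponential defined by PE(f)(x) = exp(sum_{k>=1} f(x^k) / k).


With f(x) = 6x, the exponent is sum_{k>=1} 6 x^k / k = 6 * (-ln(1 - x)). Exponentiating:
PE(6x) = exp(-6 ln(1 - x)) = 1/(1 - x)^6.
By the negative binomial expansion, [x^n] 1/(1 - x)^6 = C(n + 5, 5).
For n = 13: C(18, 5) = 8568.

8568


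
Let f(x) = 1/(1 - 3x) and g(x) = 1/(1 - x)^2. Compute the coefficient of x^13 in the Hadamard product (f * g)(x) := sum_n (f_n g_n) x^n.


f has coefficients f_k = 3^k. For g = 1/(1 - x)^2 the coefficient is g_k = C(k + 1, 1) = k + 1. The Hadamard coefficient is (f * g)_k = 3^k * (k + 1).
For k = 13: 3^13 * 14 = 1594323 * 14 = 22320522.

22320522


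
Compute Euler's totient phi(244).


phi(n) counts integers in [1, n] coprime to n. Using the multiplicative formula phi(n) = n * prod_{p | n} (1 - 1/p):
244 = 2^2 * 61, so
phi(244) = 244 * (1 - 1/2) * (1 - 1/61) = 120.

120


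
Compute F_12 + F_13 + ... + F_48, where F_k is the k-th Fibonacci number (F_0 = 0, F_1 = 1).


Use the identity sum_{k=0}^{N} F_k = F_{N+2} - 1 (which follows from F_{k+2} - F_{k+1} = F_k). Then
sum_{k=12}^{48} F_k = (F_{50} - 1) - (F_{13} - 1) = F_{50} - F_{13}.
Computing: F_{50} = 12586269025, F_{13} = 233, so
Sum = 12586269025 - 233 = 12586268792.

12586268792


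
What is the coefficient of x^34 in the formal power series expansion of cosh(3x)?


The Maclaurin series is cosh(t) = sum_{m>=0} t^(2m) / (2m)!, so substituting t = 3x, only even powers of x are nonzero, with coefficient of x^(2m) equal to 3^(2m) / (2m)!.
For x^34 the coefficient is 3^34/34! = 16677181699666569/295232799039604140847618609643520000000 = 1162261467/20575281381334769320591360000000.

1162261467/20575281381334769320591360000000


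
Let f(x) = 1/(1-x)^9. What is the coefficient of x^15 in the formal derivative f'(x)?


Differentiate: d/dx [ 1/(1-x)^r ] = r / (1-x)^(r+1).
Here r = 9, so f'(x) = 9 / (1-x)^10.
The expansion of 1/(1-x)^(r+1) has coefficient of x^n equal to C(n+r, r).
So the coefficient of x^15 in f'(x) is
9 * C(24, 9) = 9 * 1307504 = 11767536

11767536


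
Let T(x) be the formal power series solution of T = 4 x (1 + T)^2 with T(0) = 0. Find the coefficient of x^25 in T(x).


Apply the Lagrange inversion formula: if T = 4 x * phi(T) with phi(t) = (1 + t)^2, then [x^n] T = 4^n * (1/n) [t^(n-1)] phi(t)^n = 4^n * (1/n) [t^(n-1)] (1 + t)^(2n) = 4^n * (1/n) C(2n, n-1).
Using the identity C(2n, n-1) = C(2n, n) * n / (n+1), the unscaled factor equals C(2n, n) / (n+1) = C_n, the n-th Catalan number.
For n = 25: C_25 = C(50, 25) / 26 = 126410606437752/26 = 4861946401452.
With the 4^25 = 1125899906842624 factor, the coefficient is 1125899906842624 * 4861946401452 = 5474065000468637788089090048.

5474065000468637788089090048


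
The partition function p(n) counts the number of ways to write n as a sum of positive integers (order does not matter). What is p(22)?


Using the generating function prod_{k>=1} 1/(1-x^k), we compute p(22).
By dynamic programming over parts 1 through 22:
p(22) = 1002

1002


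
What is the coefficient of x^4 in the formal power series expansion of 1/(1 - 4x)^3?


The general identity 1/(1 - c x)^r = sum_{k>=0} c^k C(k + r - 1, r - 1) x^k follows by substituting y = c x into 1/(1 - y)^r = sum_{k>=0} C(k + r - 1, r - 1) y^k.
For c = 4, r = 3, k = 4:
4^4 * C(6, 2) = 256 * 15 = 3840.

3840


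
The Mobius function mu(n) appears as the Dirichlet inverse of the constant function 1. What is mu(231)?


231 = 3 * 7 * 11 (all distinct primes).
mu(231) = (-1)^3 = -1

-1


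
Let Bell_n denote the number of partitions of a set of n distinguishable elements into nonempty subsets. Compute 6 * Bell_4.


Bell_4 can be computed from the Bell triangle or from Dobinski's identity Bell_n = (1/e) * sum_{k>=0} k^n / k!.
Computing Bell_4 = 15.
Then 6 * 15 = 90.

90


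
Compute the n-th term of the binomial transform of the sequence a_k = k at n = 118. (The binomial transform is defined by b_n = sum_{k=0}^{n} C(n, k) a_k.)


With a_k = k, b_n = sum_{k=0}^{n} C(n, k) k. Using k * C(n, k) = n * C(n-1, k-1) gives b_n = n * sum_{k>=1} C(n-1, k-1) = n * 2^(n-1).
For n = 118: 118 * 2^117 = 118 * 166153499473114484112975882535043072 = 19606112937827509125331154139135082496.

19606112937827509125331154139135082496


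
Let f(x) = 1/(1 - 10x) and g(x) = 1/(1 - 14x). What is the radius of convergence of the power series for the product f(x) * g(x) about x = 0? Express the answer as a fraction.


The radius of 1/(1 - 10x) is 1/10 (nearest singularity at x = 1/10), and the radius of 1/(1 - 14x) is 1/14.
The product f(x)*g(x) = 1/((1 - 10x)(1 - 14x)) has singularities at both 1/10 and 1/14, so its radius of convergence is the distance to the nearest one:
min(1/10, 1/14) = 1/14.

1/14


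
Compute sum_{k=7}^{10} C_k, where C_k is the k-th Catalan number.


C_7 through C_10: 429, 1430, 4862, 16796
Sum = 429 + 1430 + 4862 + 16796
= 23517

23517


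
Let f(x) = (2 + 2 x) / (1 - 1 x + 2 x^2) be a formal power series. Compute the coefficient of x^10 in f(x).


Write f(x) = sum_{k>=0} a_k x^k. Multiplying both sides by 1 - 1 x + 2 x^2 gives
(1 - 1 x + 2 x^2) sum_{k>=0} a_k x^k = 2 + 2 x.
Matching coefficients:
 x^0: a_0 = 2
 x^1: a_1 - 1 a_0 = 2  =>  a_1 = 1*2 + 2 = 4
 x^k (k >= 2): a_k = 1 a_{k-1} - 2 a_{k-2}.
Iterating: a_2 = 0, a_3 = -8, a_4 = -8, a_5 = 8, a_6 = 24, a_7 = 8, a_8 = -40, a_9 = -56, a_10 = 24.
So the coefficient of x^10 is 24.

24


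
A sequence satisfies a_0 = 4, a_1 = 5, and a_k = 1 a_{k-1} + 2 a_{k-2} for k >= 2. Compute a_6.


The characteristic equation is t^2 - 1 t - 2 = 0, with roots r_1 = 2 and r_2 = -1 (so c_1 = r_1 + r_2, c_2 = -r_1 r_2 as required).
One can use the closed form a_n = A r_1^n + B r_2^n, but direct iteration is more reliable:
a_0 = 4, a_1 = 5, a_2 = 13, a_3 = 23, a_4 = 49, a_5 = 95, a_6 = 193.
So a_6 = 193.

193


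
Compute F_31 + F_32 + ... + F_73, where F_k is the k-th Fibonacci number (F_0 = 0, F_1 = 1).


Use the identity sum_{k=0}^{N} F_k = F_{N+2} - 1 (which follows from F_{k+2} - F_{k+1} = F_k). Then
sum_{k=31}^{73} F_k = (F_{75} - 1) - (F_{32} - 1) = F_{75} - F_{32}.
Computing: F_{75} = 2111485077978050, F_{32} = 2178309, so
Sum = 2111485077978050 - 2178309 = 2111485075799741.

2111485075799741


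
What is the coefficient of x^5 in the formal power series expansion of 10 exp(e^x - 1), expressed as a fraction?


exp(e^x - 1) is the exponential generating function for the Bell numbers Bell_k: exp(e^x - 1) = sum_{k>=0} Bell_k x^k / k!.
So the coefficient of x^5 in 10 exp(e^x - 1) is 10 Bell_5 / 5!.
Computing: Bell_5 = 52 and 5! = 120, giving
10 * 52/120 = 13/3.

13/3


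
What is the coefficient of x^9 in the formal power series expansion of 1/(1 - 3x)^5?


The general identity 1/(1 - c x)^r = sum_{k>=0} c^k C(k + r - 1, r - 1) x^k follows by substituting y = c x into 1/(1 - y)^r = sum_{k>=0} C(k + r - 1, r - 1) y^k.
For c = 3, r = 5, k = 9:
3^9 * C(13, 4) = 19683 * 715 = 14073345.

14073345


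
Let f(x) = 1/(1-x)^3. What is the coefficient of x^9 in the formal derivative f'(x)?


Differentiate: d/dx [ 1/(1-x)^r ] = r / (1-x)^(r+1).
Here r = 3, so f'(x) = 3 / (1-x)^4.
The expansion of 1/(1-x)^(r+1) has coefficient of x^n equal to C(n+r, r).
So the coefficient of x^9 in f'(x) is
3 * C(12, 3) = 3 * 220 = 660

660


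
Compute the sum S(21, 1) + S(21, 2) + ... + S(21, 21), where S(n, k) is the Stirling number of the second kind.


By definition, S(n, k) counts partitions of an n-set into exactly k nonempty blocks.
Computing row n = 21 for k = 1..21:
S(21, k): 1, 1048575, 1742343625, 181509070050, 3791262568401, 26585679462804, 82310957214948, 132511015347084, 123272476465204, 71187132291275, 26826851689001, 6833042030178, 1204909218331, 149304004500, 13087462580, 809944464, 34952799, 1023435, 19285, 210, 1
Sum = 474869816156751. (This equals Bell_21 since the sum runs over all k.)

474869816156751


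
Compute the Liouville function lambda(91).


The Liouville function is lambda(k) = (-1)^Omega(k), where Omega(k) counts the prime factors of k with multiplicity.
Factoring: 91 = 7 * 13, so Omega(91) = 2.
lambda(91) = (-1)^2 = 1.

1


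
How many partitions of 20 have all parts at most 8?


Using the generating function (1-x)^(-1)(1-x^2)^(-1)...(1-x^8)^(-1),
the coefficient of x^20 counts these restricted partitions.
Result = 434

434


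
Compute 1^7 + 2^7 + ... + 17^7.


This power sum has a closed form given by Faulhaber's formula
sum_{k=1}^{m} k^p = (1 / (p + 1)) * sum_{j=0}^{p} C(p + 1, j) B_j m^(p + 1 - j),
but for small m direct computation is fastest:
1 + 128 + 2187 + 16384 + 78125 + 279936 + 823543 + 2097152 + 4782969 + 10000000 + 19487171 + 35831808 + 62748517 + 105413504 + 170859375 + 268435456 + 410338673 = 1091194929.

1091194929
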